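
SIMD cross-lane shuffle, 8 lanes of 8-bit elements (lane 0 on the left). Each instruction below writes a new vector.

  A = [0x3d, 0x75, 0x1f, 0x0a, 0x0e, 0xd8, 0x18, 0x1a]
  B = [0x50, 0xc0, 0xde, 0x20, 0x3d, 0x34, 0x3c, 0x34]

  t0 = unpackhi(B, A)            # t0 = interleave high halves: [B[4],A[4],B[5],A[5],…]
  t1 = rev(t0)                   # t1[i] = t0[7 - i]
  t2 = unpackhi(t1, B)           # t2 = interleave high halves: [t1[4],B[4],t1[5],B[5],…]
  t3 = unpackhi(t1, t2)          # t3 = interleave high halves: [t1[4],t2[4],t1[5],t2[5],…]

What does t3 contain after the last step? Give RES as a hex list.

RES = [0xd8, 0x0e, 0x34, 0x3c, 0x0e, 0x3d, 0x3d, 0x34]

→ t0 |3d|0e|34|d8|3c|18|34|1a|
→ t1 |1a|34|18|3c|d8|34|0e|3d|
→ t2 |d8|3d|34|34|0e|3c|3d|34|
→ t3 |d8|0e|34|3c|0e|3d|3d|34|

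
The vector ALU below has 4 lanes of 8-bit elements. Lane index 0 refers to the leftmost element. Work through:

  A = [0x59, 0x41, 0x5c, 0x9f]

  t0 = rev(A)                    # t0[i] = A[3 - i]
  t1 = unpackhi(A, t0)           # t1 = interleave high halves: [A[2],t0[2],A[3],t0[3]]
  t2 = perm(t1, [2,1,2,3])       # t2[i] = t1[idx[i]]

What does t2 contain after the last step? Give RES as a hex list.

RES = [0x9f, 0x41, 0x9f, 0x59]

t0 = [0x9f, 0x5c, 0x41, 0x59]
t1 = [0x5c, 0x41, 0x9f, 0x59]
t2 = [0x9f, 0x41, 0x9f, 0x59]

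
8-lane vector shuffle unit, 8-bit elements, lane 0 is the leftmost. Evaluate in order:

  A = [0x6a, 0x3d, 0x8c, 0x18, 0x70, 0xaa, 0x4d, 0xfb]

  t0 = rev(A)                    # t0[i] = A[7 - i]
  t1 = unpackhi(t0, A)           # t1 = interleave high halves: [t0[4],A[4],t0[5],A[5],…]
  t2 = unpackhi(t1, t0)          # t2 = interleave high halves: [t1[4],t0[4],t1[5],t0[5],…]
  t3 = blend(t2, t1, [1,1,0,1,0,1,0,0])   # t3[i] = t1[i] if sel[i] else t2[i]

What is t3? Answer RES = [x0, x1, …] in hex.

→ t0 |fb|4d|aa|70|18|8c|3d|6a|
→ t1 |18|70|8c|aa|3d|4d|6a|fb|
→ t2 |3d|18|4d|8c|6a|3d|fb|6a|
→ t3 |18|70|4d|aa|6a|4d|fb|6a|

RES = [0x18, 0x70, 0x4d, 0xaa, 0x6a, 0x4d, 0xfb, 0x6a]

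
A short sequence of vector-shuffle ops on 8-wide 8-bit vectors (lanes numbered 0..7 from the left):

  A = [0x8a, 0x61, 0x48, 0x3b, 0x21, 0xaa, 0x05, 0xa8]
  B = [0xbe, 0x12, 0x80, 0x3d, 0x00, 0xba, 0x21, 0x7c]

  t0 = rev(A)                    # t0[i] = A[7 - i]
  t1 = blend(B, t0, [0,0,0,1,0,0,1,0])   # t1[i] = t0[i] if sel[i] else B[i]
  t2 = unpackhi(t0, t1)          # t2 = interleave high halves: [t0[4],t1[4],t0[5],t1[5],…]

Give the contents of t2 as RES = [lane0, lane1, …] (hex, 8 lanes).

RES = [0x3b, 0x00, 0x48, 0xba, 0x61, 0x61, 0x8a, 0x7c]

t0 = [0xa8, 0x05, 0xaa, 0x21, 0x3b, 0x48, 0x61, 0x8a]
t1 = [0xbe, 0x12, 0x80, 0x21, 0x00, 0xba, 0x61, 0x7c]
t2 = [0x3b, 0x00, 0x48, 0xba, 0x61, 0x61, 0x8a, 0x7c]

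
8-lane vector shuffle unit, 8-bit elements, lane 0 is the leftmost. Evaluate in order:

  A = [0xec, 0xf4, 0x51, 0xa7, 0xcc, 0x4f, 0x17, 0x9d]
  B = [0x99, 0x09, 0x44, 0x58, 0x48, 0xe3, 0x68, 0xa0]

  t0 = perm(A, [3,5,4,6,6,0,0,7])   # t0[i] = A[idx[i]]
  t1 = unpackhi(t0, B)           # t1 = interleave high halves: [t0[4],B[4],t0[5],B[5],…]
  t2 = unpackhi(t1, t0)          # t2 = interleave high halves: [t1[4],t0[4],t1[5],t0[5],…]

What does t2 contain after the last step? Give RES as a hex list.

RES = [0xec, 0x17, 0x68, 0xec, 0x9d, 0xec, 0xa0, 0x9d]

→ t0 |a7|4f|cc|17|17|ec|ec|9d|
→ t1 |17|48|ec|e3|ec|68|9d|a0|
→ t2 |ec|17|68|ec|9d|ec|a0|9d|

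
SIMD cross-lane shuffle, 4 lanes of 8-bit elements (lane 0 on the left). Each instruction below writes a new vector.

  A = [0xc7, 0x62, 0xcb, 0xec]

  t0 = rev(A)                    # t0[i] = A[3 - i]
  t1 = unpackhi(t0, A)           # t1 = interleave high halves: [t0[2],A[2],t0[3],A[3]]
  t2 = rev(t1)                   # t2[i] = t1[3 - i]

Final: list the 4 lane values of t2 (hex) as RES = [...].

  t0: ec cb 62 c7
  t1: 62 cb c7 ec
  t2: ec c7 cb 62

RES = [ 0xec  0xc7  0xcb  0x62 ]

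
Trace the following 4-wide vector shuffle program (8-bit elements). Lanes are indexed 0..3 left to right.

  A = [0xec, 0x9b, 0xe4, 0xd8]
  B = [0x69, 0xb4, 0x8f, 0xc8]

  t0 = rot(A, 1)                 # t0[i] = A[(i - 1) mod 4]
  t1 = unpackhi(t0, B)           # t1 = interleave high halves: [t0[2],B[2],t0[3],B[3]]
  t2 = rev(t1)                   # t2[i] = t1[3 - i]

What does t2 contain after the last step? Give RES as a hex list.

t0 = [0xd8, 0xec, 0x9b, 0xe4]
t1 = [0x9b, 0x8f, 0xe4, 0xc8]
t2 = [0xc8, 0xe4, 0x8f, 0x9b]

RES = [ 0xc8  0xe4  0x8f  0x9b ]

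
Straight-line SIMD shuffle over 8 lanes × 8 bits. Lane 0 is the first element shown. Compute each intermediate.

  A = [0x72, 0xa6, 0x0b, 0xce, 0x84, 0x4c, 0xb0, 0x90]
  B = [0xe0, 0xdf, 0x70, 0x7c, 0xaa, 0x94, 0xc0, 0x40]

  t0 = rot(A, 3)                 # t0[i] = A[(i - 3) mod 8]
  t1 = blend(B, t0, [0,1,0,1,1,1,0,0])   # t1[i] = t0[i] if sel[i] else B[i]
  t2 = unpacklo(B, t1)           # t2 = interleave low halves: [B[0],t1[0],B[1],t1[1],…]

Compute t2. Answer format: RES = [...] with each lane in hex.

  t0: 4c b0 90 72 a6 0b ce 84
  t1: e0 b0 70 72 a6 0b c0 40
  t2: e0 e0 df b0 70 70 7c 72

RES = [ 0xe0  0xe0  0xdf  0xb0  0x70  0x70  0x7c  0x72 ]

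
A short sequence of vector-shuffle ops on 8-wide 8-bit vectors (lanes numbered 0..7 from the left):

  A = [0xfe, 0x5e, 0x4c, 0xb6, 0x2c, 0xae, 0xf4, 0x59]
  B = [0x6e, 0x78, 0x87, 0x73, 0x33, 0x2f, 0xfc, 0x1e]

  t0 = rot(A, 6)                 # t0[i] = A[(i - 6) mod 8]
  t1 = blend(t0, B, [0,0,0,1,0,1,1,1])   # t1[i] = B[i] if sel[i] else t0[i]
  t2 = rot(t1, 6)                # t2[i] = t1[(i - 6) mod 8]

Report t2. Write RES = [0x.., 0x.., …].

RES = [ 0x2c  0x73  0xf4  0x2f  0xfc  0x1e  0x4c  0xb6 ]

t0 = [0x4c, 0xb6, 0x2c, 0xae, 0xf4, 0x59, 0xfe, 0x5e]
t1 = [0x4c, 0xb6, 0x2c, 0x73, 0xf4, 0x2f, 0xfc, 0x1e]
t2 = [0x2c, 0x73, 0xf4, 0x2f, 0xfc, 0x1e, 0x4c, 0xb6]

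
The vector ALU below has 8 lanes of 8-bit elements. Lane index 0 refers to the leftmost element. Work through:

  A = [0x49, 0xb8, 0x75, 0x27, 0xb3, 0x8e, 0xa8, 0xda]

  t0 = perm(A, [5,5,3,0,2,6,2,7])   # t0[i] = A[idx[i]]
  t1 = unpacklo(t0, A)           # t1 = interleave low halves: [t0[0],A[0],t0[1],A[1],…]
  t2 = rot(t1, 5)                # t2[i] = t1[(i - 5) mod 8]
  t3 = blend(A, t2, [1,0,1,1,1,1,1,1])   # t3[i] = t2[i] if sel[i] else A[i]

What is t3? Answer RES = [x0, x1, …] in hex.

RES = [0xb8, 0xb8, 0x75, 0x49, 0x27, 0x8e, 0x49, 0x8e]

t0 = [0x8e, 0x8e, 0x27, 0x49, 0x75, 0xa8, 0x75, 0xda]
t1 = [0x8e, 0x49, 0x8e, 0xb8, 0x27, 0x75, 0x49, 0x27]
t2 = [0xb8, 0x27, 0x75, 0x49, 0x27, 0x8e, 0x49, 0x8e]
t3 = [0xb8, 0xb8, 0x75, 0x49, 0x27, 0x8e, 0x49, 0x8e]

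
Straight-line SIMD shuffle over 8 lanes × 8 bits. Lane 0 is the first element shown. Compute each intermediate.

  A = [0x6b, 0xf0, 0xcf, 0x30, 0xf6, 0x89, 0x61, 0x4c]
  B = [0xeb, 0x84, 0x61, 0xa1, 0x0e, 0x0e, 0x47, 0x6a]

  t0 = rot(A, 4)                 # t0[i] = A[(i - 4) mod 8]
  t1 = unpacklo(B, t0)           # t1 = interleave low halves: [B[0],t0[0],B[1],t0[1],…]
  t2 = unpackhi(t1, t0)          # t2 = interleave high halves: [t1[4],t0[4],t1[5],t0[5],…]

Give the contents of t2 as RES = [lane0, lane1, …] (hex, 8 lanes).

RES = [ 0x61  0x6b  0x61  0xf0  0xa1  0xcf  0x4c  0x30 ]

t0 = [0xf6, 0x89, 0x61, 0x4c, 0x6b, 0xf0, 0xcf, 0x30]
t1 = [0xeb, 0xf6, 0x84, 0x89, 0x61, 0x61, 0xa1, 0x4c]
t2 = [0x61, 0x6b, 0x61, 0xf0, 0xa1, 0xcf, 0x4c, 0x30]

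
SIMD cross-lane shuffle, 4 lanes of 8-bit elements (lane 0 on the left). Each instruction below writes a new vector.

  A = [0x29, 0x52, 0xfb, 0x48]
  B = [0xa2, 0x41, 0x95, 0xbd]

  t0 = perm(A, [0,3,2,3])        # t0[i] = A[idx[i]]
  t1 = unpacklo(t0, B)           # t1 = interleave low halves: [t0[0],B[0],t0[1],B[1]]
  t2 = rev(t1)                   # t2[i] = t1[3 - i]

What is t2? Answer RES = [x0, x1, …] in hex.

t0 = [0x29, 0x48, 0xfb, 0x48]
t1 = [0x29, 0xa2, 0x48, 0x41]
t2 = [0x41, 0x48, 0xa2, 0x29]

RES = [0x41, 0x48, 0xa2, 0x29]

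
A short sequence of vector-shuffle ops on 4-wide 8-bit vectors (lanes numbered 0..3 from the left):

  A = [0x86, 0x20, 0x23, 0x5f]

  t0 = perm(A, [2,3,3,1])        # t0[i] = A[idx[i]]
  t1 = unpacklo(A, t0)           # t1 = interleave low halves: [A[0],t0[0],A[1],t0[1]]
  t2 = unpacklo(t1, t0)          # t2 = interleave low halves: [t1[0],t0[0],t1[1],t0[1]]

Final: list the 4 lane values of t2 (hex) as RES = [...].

RES = [0x86, 0x23, 0x23, 0x5f]

t0 = [0x23, 0x5f, 0x5f, 0x20]
t1 = [0x86, 0x23, 0x20, 0x5f]
t2 = [0x86, 0x23, 0x23, 0x5f]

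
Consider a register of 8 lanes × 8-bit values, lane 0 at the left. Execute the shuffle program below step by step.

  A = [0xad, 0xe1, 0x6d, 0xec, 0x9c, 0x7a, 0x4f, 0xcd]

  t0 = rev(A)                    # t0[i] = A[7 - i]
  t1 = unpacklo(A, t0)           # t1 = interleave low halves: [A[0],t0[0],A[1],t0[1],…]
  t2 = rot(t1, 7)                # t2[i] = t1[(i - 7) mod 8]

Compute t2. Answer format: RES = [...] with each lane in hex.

RES = [0xcd, 0xe1, 0x4f, 0x6d, 0x7a, 0xec, 0x9c, 0xad]

  t0: cd 4f 7a 9c ec 6d e1 ad
  t1: ad cd e1 4f 6d 7a ec 9c
  t2: cd e1 4f 6d 7a ec 9c ad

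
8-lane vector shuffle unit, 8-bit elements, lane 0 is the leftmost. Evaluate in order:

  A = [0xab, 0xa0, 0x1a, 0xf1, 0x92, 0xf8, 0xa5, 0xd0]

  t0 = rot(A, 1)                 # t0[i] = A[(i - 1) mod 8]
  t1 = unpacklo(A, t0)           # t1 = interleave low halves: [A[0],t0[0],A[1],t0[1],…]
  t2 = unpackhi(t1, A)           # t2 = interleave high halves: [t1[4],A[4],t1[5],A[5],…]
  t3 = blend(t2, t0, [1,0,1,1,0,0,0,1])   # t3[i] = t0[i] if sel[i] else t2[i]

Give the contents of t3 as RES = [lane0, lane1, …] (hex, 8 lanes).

RES = [ 0xd0  0x92  0xa0  0x1a  0xf1  0xa5  0x1a  0xa5 ]

t0 = [0xd0, 0xab, 0xa0, 0x1a, 0xf1, 0x92, 0xf8, 0xa5]
t1 = [0xab, 0xd0, 0xa0, 0xab, 0x1a, 0xa0, 0xf1, 0x1a]
t2 = [0x1a, 0x92, 0xa0, 0xf8, 0xf1, 0xa5, 0x1a, 0xd0]
t3 = [0xd0, 0x92, 0xa0, 0x1a, 0xf1, 0xa5, 0x1a, 0xa5]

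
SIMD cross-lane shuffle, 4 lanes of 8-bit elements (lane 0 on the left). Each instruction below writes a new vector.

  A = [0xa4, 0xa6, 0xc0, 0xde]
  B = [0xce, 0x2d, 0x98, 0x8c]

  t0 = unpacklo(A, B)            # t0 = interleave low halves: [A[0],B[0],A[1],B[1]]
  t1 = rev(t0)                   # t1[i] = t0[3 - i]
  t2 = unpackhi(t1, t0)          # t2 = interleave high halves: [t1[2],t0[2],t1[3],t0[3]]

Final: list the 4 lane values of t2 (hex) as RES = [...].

  t0: a4 ce a6 2d
  t1: 2d a6 ce a4
  t2: ce a6 a4 2d

RES = [ 0xce  0xa6  0xa4  0x2d ]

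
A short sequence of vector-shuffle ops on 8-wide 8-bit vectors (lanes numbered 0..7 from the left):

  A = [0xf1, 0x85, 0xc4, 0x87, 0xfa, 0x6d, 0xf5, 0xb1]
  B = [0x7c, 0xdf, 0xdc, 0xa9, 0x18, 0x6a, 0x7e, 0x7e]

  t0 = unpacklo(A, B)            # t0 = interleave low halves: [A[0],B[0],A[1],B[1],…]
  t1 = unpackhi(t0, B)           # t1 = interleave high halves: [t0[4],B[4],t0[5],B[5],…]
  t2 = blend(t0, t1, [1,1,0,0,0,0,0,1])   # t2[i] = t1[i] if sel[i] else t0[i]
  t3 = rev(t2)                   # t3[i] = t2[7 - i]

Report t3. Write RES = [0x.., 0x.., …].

RES = [0x7e, 0x87, 0xdc, 0xc4, 0xdf, 0x85, 0x18, 0xc4]

t0 = [0xf1, 0x7c, 0x85, 0xdf, 0xc4, 0xdc, 0x87, 0xa9]
t1 = [0xc4, 0x18, 0xdc, 0x6a, 0x87, 0x7e, 0xa9, 0x7e]
t2 = [0xc4, 0x18, 0x85, 0xdf, 0xc4, 0xdc, 0x87, 0x7e]
t3 = [0x7e, 0x87, 0xdc, 0xc4, 0xdf, 0x85, 0x18, 0xc4]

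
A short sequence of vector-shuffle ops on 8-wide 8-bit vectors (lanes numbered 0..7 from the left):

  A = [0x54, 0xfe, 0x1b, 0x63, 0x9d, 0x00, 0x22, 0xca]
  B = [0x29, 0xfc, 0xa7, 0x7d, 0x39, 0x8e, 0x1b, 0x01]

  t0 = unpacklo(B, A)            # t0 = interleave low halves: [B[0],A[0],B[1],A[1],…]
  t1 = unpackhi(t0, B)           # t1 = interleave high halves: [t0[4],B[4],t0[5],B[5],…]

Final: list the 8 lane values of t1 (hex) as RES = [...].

  t0: 29 54 fc fe a7 1b 7d 63
  t1: a7 39 1b 8e 7d 1b 63 01

RES = [0xa7, 0x39, 0x1b, 0x8e, 0x7d, 0x1b, 0x63, 0x01]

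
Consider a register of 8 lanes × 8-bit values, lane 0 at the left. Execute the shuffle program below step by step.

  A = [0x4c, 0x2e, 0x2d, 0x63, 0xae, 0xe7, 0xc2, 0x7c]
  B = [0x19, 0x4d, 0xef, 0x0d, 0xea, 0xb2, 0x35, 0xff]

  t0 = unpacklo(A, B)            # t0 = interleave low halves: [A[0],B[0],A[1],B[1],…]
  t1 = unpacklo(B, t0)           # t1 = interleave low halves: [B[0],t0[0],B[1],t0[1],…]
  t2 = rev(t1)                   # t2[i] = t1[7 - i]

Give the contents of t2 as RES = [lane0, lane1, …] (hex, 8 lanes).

RES = [ 0x4d  0x0d  0x2e  0xef  0x19  0x4d  0x4c  0x19 ]

t0 = [0x4c, 0x19, 0x2e, 0x4d, 0x2d, 0xef, 0x63, 0x0d]
t1 = [0x19, 0x4c, 0x4d, 0x19, 0xef, 0x2e, 0x0d, 0x4d]
t2 = [0x4d, 0x0d, 0x2e, 0xef, 0x19, 0x4d, 0x4c, 0x19]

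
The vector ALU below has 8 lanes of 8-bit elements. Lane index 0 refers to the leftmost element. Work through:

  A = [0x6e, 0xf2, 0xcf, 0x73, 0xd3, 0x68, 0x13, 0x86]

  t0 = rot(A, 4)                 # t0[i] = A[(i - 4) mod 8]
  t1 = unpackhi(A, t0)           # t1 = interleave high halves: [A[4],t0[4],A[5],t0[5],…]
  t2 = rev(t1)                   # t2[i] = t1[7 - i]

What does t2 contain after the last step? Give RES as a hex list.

t0 = [0xd3, 0x68, 0x13, 0x86, 0x6e, 0xf2, 0xcf, 0x73]
t1 = [0xd3, 0x6e, 0x68, 0xf2, 0x13, 0xcf, 0x86, 0x73]
t2 = [0x73, 0x86, 0xcf, 0x13, 0xf2, 0x68, 0x6e, 0xd3]

RES = [ 0x73  0x86  0xcf  0x13  0xf2  0x68  0x6e  0xd3 ]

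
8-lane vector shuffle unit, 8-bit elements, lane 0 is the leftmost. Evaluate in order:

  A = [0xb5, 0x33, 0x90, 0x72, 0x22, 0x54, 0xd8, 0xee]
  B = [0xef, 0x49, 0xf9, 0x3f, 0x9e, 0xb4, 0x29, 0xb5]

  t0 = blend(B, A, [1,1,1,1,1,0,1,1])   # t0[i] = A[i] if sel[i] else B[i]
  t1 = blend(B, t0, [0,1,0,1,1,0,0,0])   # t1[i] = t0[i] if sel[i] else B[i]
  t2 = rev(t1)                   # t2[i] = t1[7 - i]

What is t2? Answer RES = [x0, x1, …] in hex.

RES = [0xb5, 0x29, 0xb4, 0x22, 0x72, 0xf9, 0x33, 0xef]

t0 = [0xb5, 0x33, 0x90, 0x72, 0x22, 0xb4, 0xd8, 0xee]
t1 = [0xef, 0x33, 0xf9, 0x72, 0x22, 0xb4, 0x29, 0xb5]
t2 = [0xb5, 0x29, 0xb4, 0x22, 0x72, 0xf9, 0x33, 0xef]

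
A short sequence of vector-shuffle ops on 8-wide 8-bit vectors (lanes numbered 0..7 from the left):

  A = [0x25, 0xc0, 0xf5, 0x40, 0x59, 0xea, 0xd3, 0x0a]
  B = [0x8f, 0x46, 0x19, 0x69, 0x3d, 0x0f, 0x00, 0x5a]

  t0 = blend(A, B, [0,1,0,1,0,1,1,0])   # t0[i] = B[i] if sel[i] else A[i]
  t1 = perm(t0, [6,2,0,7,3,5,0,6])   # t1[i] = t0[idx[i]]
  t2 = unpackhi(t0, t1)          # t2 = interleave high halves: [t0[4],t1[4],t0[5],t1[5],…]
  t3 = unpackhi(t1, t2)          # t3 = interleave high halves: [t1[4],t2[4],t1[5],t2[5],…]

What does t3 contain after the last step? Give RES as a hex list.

RES = [ 0x69  0x00  0x0f  0x25  0x25  0x0a  0x00  0x00 ]

t0 = [0x25, 0x46, 0xf5, 0x69, 0x59, 0x0f, 0x00, 0x0a]
t1 = [0x00, 0xf5, 0x25, 0x0a, 0x69, 0x0f, 0x25, 0x00]
t2 = [0x59, 0x69, 0x0f, 0x0f, 0x00, 0x25, 0x0a, 0x00]
t3 = [0x69, 0x00, 0x0f, 0x25, 0x25, 0x0a, 0x00, 0x00]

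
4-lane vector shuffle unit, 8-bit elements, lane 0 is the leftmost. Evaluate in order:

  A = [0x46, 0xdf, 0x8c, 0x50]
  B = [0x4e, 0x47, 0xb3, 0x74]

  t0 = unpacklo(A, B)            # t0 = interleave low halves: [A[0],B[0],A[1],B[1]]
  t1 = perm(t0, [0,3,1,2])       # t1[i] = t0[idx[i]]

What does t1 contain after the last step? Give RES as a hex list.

RES = [ 0x46  0x47  0x4e  0xdf ]

  t0: 46 4e df 47
  t1: 46 47 4e df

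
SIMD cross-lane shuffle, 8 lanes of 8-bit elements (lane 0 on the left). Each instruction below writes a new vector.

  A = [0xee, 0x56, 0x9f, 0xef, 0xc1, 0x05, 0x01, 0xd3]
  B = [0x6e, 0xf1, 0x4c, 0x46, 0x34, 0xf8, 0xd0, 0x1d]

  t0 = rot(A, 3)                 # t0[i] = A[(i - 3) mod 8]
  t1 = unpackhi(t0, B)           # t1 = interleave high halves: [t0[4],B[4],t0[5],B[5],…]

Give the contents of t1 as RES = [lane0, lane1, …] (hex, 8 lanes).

RES = [0x56, 0x34, 0x9f, 0xf8, 0xef, 0xd0, 0xc1, 0x1d]

  t0: 05 01 d3 ee 56 9f ef c1
  t1: 56 34 9f f8 ef d0 c1 1d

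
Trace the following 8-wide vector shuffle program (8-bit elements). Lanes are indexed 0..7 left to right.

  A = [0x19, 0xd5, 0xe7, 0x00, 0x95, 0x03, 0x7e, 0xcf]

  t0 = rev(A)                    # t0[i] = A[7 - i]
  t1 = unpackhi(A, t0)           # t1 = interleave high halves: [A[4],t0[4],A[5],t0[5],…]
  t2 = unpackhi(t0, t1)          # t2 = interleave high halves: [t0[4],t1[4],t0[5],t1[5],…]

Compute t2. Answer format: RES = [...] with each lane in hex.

  t0: cf 7e 03 95 00 e7 d5 19
  t1: 95 00 03 e7 7e d5 cf 19
  t2: 00 7e e7 d5 d5 cf 19 19

RES = [ 0x00  0x7e  0xe7  0xd5  0xd5  0xcf  0x19  0x19 ]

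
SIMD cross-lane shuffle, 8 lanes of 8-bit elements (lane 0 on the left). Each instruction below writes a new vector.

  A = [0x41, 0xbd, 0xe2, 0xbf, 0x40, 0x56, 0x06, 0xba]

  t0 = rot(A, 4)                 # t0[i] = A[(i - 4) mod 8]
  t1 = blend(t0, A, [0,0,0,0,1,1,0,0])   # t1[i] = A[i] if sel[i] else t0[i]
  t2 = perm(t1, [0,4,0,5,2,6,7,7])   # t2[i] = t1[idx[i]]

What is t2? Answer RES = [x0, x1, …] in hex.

  t0: 40 56 06 ba 41 bd e2 bf
  t1: 40 56 06 ba 40 56 e2 bf
  t2: 40 40 40 56 06 e2 bf bf

RES = [0x40, 0x40, 0x40, 0x56, 0x06, 0xe2, 0xbf, 0xbf]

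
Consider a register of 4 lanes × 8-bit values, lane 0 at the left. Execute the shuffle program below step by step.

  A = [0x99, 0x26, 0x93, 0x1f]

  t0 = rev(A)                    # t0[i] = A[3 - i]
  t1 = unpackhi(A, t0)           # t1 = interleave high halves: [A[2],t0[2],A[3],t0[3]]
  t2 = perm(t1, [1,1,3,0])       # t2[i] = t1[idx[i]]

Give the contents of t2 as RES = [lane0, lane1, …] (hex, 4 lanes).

RES = [ 0x26  0x26  0x99  0x93 ]

→ t0 |1f|93|26|99|
→ t1 |93|26|1f|99|
→ t2 |26|26|99|93|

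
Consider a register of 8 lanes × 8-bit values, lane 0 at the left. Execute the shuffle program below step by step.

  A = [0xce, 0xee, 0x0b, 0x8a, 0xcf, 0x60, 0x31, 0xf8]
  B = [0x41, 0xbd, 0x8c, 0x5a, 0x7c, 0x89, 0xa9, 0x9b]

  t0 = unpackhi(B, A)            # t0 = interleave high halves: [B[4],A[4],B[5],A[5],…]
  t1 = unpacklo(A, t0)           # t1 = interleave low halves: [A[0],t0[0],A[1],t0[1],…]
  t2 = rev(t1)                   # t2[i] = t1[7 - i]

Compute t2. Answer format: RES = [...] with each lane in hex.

RES = [0x60, 0x8a, 0x89, 0x0b, 0xcf, 0xee, 0x7c, 0xce]

  t0: 7c cf 89 60 a9 31 9b f8
  t1: ce 7c ee cf 0b 89 8a 60
  t2: 60 8a 89 0b cf ee 7c ce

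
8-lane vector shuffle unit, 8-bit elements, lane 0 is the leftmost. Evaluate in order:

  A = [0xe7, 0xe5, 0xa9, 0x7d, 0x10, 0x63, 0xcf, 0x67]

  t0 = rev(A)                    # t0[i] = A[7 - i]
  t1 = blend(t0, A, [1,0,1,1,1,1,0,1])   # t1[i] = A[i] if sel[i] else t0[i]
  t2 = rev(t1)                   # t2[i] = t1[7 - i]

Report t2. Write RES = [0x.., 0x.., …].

  t0: 67 cf 63 10 7d a9 e5 e7
  t1: e7 cf a9 7d 10 63 e5 67
  t2: 67 e5 63 10 7d a9 cf e7

RES = [0x67, 0xe5, 0x63, 0x10, 0x7d, 0xa9, 0xcf, 0xe7]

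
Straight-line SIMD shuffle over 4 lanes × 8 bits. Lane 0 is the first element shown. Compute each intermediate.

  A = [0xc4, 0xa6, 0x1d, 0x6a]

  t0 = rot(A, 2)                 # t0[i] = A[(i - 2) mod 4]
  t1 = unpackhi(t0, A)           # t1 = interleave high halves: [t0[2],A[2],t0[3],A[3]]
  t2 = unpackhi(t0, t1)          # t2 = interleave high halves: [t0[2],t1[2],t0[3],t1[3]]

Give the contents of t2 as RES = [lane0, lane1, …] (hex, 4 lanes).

  t0: 1d 6a c4 a6
  t1: c4 1d a6 6a
  t2: c4 a6 a6 6a

RES = [0xc4, 0xa6, 0xa6, 0x6a]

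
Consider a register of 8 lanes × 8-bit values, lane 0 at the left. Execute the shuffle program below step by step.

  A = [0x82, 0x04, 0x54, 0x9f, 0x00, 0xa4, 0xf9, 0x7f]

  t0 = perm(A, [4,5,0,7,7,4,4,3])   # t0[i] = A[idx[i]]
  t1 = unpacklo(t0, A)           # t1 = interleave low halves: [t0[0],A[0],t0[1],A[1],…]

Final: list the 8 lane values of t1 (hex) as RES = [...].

RES = [ 0x00  0x82  0xa4  0x04  0x82  0x54  0x7f  0x9f ]

→ t0 |00|a4|82|7f|7f|00|00|9f|
→ t1 |00|82|a4|04|82|54|7f|9f|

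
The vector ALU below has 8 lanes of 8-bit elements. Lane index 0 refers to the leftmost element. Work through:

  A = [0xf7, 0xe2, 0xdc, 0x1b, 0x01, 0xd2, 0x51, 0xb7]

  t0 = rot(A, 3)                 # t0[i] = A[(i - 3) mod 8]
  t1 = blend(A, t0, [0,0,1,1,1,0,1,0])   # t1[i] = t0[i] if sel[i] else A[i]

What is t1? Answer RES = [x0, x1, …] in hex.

  t0: d2 51 b7 f7 e2 dc 1b 01
  t1: f7 e2 b7 f7 e2 d2 1b b7

RES = [0xf7, 0xe2, 0xb7, 0xf7, 0xe2, 0xd2, 0x1b, 0xb7]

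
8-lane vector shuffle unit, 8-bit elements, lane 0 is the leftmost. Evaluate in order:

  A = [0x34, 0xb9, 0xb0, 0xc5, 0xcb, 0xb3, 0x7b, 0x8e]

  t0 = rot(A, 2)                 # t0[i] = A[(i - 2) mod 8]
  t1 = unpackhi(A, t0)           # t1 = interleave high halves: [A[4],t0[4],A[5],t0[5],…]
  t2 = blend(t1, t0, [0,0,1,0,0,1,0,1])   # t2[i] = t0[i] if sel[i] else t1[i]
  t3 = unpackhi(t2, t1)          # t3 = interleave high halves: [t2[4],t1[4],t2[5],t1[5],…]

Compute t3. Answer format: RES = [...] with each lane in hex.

RES = [ 0x7b  0x7b  0xc5  0xcb  0x8e  0x8e  0xb3  0xb3 ]

t0 = [0x7b, 0x8e, 0x34, 0xb9, 0xb0, 0xc5, 0xcb, 0xb3]
t1 = [0xcb, 0xb0, 0xb3, 0xc5, 0x7b, 0xcb, 0x8e, 0xb3]
t2 = [0xcb, 0xb0, 0x34, 0xc5, 0x7b, 0xc5, 0x8e, 0xb3]
t3 = [0x7b, 0x7b, 0xc5, 0xcb, 0x8e, 0x8e, 0xb3, 0xb3]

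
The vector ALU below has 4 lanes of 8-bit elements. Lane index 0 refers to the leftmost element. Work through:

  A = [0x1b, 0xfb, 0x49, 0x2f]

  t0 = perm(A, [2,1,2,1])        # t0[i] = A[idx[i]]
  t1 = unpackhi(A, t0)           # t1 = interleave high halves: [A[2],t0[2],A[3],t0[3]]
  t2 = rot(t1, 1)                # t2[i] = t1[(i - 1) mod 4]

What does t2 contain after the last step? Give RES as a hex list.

RES = [ 0xfb  0x49  0x49  0x2f ]

→ t0 |49|fb|49|fb|
→ t1 |49|49|2f|fb|
→ t2 |fb|49|49|2f|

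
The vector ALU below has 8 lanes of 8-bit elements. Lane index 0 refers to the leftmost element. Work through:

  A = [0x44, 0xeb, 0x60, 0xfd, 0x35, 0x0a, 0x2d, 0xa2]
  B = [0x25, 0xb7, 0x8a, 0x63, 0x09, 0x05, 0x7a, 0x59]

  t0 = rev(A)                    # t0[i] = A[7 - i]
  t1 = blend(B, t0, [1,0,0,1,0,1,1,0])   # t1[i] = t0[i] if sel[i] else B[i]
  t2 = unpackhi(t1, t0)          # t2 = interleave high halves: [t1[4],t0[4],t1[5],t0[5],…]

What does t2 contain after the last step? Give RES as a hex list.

RES = [ 0x09  0xfd  0x60  0x60  0xeb  0xeb  0x59  0x44 ]

→ t0 |a2|2d|0a|35|fd|60|eb|44|
→ t1 |a2|b7|8a|35|09|60|eb|59|
→ t2 |09|fd|60|60|eb|eb|59|44|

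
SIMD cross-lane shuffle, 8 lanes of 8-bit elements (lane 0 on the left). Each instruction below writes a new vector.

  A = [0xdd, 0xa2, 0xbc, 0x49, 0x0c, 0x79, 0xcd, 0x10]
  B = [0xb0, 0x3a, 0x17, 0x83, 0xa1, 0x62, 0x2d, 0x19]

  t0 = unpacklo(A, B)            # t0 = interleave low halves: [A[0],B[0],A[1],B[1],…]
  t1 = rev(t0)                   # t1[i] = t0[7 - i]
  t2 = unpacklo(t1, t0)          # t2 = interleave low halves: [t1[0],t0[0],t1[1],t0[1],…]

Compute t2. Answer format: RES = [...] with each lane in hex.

t0 = [0xdd, 0xb0, 0xa2, 0x3a, 0xbc, 0x17, 0x49, 0x83]
t1 = [0x83, 0x49, 0x17, 0xbc, 0x3a, 0xa2, 0xb0, 0xdd]
t2 = [0x83, 0xdd, 0x49, 0xb0, 0x17, 0xa2, 0xbc, 0x3a]

RES = [0x83, 0xdd, 0x49, 0xb0, 0x17, 0xa2, 0xbc, 0x3a]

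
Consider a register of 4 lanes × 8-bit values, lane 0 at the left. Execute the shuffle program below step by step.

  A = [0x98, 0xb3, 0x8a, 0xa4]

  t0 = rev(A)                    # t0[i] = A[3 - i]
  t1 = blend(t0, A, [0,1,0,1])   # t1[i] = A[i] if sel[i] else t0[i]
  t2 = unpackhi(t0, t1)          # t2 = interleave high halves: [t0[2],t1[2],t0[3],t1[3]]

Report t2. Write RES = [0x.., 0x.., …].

RES = [0xb3, 0xb3, 0x98, 0xa4]

t0 = [0xa4, 0x8a, 0xb3, 0x98]
t1 = [0xa4, 0xb3, 0xb3, 0xa4]
t2 = [0xb3, 0xb3, 0x98, 0xa4]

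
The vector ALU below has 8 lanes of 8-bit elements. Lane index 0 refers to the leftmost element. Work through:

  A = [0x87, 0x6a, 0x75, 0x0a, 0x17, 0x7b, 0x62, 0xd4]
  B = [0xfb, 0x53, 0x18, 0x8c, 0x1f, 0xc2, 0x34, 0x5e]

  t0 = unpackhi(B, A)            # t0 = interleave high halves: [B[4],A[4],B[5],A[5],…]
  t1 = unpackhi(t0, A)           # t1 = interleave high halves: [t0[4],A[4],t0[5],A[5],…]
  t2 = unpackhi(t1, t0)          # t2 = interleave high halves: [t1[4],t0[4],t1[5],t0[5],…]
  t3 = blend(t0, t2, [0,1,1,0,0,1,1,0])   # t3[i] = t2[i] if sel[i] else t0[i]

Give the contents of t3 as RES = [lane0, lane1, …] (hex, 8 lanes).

t0 = [0x1f, 0x17, 0xc2, 0x7b, 0x34, 0x62, 0x5e, 0xd4]
t1 = [0x34, 0x17, 0x62, 0x7b, 0x5e, 0x62, 0xd4, 0xd4]
t2 = [0x5e, 0x34, 0x62, 0x62, 0xd4, 0x5e, 0xd4, 0xd4]
t3 = [0x1f, 0x34, 0x62, 0x7b, 0x34, 0x5e, 0xd4, 0xd4]

RES = [ 0x1f  0x34  0x62  0x7b  0x34  0x5e  0xd4  0xd4 ]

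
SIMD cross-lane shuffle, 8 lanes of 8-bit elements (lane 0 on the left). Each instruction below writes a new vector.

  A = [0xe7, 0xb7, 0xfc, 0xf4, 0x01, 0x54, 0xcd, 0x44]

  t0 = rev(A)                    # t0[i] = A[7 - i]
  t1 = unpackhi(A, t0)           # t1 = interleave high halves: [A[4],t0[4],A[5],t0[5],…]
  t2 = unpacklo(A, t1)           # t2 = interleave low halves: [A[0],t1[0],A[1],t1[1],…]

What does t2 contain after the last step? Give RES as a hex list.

RES = [ 0xe7  0x01  0xb7  0xf4  0xfc  0x54  0xf4  0xfc ]

  t0: 44 cd 54 01 f4 fc b7 e7
  t1: 01 f4 54 fc cd b7 44 e7
  t2: e7 01 b7 f4 fc 54 f4 fc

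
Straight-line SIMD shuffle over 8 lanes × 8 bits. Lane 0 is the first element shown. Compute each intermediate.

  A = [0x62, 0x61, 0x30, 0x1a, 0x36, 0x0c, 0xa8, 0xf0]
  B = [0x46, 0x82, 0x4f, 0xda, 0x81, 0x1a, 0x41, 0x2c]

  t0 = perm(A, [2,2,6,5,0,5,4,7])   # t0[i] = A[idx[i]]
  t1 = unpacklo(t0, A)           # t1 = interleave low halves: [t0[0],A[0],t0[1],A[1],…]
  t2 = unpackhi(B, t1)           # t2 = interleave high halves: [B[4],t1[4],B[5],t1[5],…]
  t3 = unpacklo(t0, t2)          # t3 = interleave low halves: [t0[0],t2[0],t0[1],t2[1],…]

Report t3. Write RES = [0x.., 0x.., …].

RES = [0x30, 0x81, 0x30, 0xa8, 0xa8, 0x1a, 0x0c, 0x30]

  t0: 30 30 a8 0c 62 0c 36 f0
  t1: 30 62 30 61 a8 30 0c 1a
  t2: 81 a8 1a 30 41 0c 2c 1a
  t3: 30 81 30 a8 a8 1a 0c 30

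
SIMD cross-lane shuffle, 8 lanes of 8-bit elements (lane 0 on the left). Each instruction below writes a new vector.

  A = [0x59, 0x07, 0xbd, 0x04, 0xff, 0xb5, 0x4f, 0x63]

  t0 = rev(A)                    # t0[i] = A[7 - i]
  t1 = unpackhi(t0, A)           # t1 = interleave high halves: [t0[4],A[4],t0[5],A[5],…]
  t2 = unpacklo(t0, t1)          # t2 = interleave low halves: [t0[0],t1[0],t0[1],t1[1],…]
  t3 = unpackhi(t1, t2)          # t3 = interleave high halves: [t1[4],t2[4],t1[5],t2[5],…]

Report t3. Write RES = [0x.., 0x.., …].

→ t0 |63|4f|b5|ff|04|bd|07|59|
→ t1 |04|ff|bd|b5|07|4f|59|63|
→ t2 |63|04|4f|ff|b5|bd|ff|b5|
→ t3 |07|b5|4f|bd|59|ff|63|b5|

RES = [ 0x07  0xb5  0x4f  0xbd  0x59  0xff  0x63  0xb5 ]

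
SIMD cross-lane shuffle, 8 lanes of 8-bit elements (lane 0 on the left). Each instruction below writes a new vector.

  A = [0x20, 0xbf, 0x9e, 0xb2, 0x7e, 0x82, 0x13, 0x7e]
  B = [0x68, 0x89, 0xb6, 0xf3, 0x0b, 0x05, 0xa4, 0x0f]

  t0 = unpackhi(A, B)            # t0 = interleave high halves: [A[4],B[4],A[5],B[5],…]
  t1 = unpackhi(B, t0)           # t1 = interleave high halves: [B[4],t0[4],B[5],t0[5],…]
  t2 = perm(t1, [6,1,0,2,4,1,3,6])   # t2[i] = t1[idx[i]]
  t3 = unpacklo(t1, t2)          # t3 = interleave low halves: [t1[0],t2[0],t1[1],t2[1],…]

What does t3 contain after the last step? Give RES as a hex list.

RES = [0x0b, 0x0f, 0x13, 0x13, 0x05, 0x0b, 0xa4, 0x05]

t0 = [0x7e, 0x0b, 0x82, 0x05, 0x13, 0xa4, 0x7e, 0x0f]
t1 = [0x0b, 0x13, 0x05, 0xa4, 0xa4, 0x7e, 0x0f, 0x0f]
t2 = [0x0f, 0x13, 0x0b, 0x05, 0xa4, 0x13, 0xa4, 0x0f]
t3 = [0x0b, 0x0f, 0x13, 0x13, 0x05, 0x0b, 0xa4, 0x05]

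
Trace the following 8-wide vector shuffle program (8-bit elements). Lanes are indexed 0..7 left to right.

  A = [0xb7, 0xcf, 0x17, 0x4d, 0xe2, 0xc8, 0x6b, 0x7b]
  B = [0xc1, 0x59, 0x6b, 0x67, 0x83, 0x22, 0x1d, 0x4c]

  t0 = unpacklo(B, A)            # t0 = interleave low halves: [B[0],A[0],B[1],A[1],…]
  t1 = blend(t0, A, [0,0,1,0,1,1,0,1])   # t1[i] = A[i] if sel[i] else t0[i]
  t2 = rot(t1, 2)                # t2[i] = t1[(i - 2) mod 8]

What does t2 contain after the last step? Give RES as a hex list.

RES = [0x67, 0x7b, 0xc1, 0xb7, 0x17, 0xcf, 0xe2, 0xc8]

t0 = [0xc1, 0xb7, 0x59, 0xcf, 0x6b, 0x17, 0x67, 0x4d]
t1 = [0xc1, 0xb7, 0x17, 0xcf, 0xe2, 0xc8, 0x67, 0x7b]
t2 = [0x67, 0x7b, 0xc1, 0xb7, 0x17, 0xcf, 0xe2, 0xc8]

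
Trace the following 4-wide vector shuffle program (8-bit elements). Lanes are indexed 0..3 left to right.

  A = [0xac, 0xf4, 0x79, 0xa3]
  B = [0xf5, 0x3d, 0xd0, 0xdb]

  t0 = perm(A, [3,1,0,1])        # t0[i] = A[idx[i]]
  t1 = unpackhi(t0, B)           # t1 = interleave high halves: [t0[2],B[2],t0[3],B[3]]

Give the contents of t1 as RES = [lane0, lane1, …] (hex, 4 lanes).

→ t0 |a3|f4|ac|f4|
→ t1 |ac|d0|f4|db|

RES = [0xac, 0xd0, 0xf4, 0xdb]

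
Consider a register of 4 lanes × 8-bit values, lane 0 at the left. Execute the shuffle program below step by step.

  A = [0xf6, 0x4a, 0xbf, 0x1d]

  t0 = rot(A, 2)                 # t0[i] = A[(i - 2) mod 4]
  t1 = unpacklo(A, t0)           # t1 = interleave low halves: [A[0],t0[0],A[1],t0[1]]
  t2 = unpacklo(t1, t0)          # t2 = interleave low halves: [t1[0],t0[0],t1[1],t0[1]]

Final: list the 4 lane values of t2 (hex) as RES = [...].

  t0: bf 1d f6 4a
  t1: f6 bf 4a 1d
  t2: f6 bf bf 1d

RES = [ 0xf6  0xbf  0xbf  0x1d ]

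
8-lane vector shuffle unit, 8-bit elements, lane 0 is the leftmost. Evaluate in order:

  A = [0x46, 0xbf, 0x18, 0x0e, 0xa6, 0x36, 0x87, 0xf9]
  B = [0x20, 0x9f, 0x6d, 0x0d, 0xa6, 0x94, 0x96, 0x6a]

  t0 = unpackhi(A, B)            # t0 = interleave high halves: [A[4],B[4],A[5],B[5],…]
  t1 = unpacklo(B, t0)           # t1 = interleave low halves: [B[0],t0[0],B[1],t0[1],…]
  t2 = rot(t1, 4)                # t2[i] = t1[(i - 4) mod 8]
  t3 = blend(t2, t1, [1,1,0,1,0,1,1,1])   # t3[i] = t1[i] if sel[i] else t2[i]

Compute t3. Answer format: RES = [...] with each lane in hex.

  t0: a6 a6 36 94 87 96 f9 6a
  t1: 20 a6 9f a6 6d 36 0d 94
  t2: 6d 36 0d 94 20 a6 9f a6
  t3: 20 a6 0d a6 20 36 0d 94

RES = [ 0x20  0xa6  0x0d  0xa6  0x20  0x36  0x0d  0x94 ]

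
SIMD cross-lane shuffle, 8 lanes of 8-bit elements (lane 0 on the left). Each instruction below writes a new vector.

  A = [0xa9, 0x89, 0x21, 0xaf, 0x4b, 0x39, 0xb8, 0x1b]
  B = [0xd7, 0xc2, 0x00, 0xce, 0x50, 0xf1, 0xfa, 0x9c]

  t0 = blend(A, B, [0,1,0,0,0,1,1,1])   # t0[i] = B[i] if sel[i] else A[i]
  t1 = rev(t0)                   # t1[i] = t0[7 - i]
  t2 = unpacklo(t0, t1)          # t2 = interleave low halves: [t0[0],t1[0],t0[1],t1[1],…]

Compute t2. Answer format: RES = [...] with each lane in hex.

  t0: a9 c2 21 af 4b f1 fa 9c
  t1: 9c fa f1 4b af 21 c2 a9
  t2: a9 9c c2 fa 21 f1 af 4b

RES = [0xa9, 0x9c, 0xc2, 0xfa, 0x21, 0xf1, 0xaf, 0x4b]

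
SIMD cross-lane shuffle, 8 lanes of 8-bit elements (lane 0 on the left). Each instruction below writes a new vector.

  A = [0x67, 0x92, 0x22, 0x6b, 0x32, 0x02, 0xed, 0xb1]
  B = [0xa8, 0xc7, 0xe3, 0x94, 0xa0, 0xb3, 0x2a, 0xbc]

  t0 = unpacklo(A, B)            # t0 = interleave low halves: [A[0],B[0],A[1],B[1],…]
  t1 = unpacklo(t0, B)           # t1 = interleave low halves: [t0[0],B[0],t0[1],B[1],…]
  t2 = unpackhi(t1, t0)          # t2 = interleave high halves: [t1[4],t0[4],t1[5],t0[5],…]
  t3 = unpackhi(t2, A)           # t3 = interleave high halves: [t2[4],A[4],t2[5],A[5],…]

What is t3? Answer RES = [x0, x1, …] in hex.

RES = [0xc7, 0x32, 0x6b, 0x02, 0x94, 0xed, 0x94, 0xb1]

t0 = [0x67, 0xa8, 0x92, 0xc7, 0x22, 0xe3, 0x6b, 0x94]
t1 = [0x67, 0xa8, 0xa8, 0xc7, 0x92, 0xe3, 0xc7, 0x94]
t2 = [0x92, 0x22, 0xe3, 0xe3, 0xc7, 0x6b, 0x94, 0x94]
t3 = [0xc7, 0x32, 0x6b, 0x02, 0x94, 0xed, 0x94, 0xb1]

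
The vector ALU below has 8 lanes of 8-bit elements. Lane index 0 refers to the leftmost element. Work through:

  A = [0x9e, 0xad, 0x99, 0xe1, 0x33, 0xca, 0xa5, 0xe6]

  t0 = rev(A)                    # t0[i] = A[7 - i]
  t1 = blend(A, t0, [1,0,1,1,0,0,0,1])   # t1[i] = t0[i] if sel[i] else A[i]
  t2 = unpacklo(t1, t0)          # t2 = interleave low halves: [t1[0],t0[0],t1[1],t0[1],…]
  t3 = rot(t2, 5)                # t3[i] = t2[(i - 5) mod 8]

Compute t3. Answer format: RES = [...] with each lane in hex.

t0 = [0xe6, 0xa5, 0xca, 0x33, 0xe1, 0x99, 0xad, 0x9e]
t1 = [0xe6, 0xad, 0xca, 0x33, 0x33, 0xca, 0xa5, 0x9e]
t2 = [0xe6, 0xe6, 0xad, 0xa5, 0xca, 0xca, 0x33, 0x33]
t3 = [0xa5, 0xca, 0xca, 0x33, 0x33, 0xe6, 0xe6, 0xad]

RES = [0xa5, 0xca, 0xca, 0x33, 0x33, 0xe6, 0xe6, 0xad]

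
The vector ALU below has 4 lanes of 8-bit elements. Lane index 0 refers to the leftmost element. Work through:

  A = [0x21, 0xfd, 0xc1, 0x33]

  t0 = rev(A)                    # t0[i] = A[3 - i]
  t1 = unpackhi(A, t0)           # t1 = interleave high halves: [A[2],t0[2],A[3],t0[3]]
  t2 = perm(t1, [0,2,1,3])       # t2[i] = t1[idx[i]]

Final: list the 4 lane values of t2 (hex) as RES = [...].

RES = [0xc1, 0x33, 0xfd, 0x21]

→ t0 |33|c1|fd|21|
→ t1 |c1|fd|33|21|
→ t2 |c1|33|fd|21|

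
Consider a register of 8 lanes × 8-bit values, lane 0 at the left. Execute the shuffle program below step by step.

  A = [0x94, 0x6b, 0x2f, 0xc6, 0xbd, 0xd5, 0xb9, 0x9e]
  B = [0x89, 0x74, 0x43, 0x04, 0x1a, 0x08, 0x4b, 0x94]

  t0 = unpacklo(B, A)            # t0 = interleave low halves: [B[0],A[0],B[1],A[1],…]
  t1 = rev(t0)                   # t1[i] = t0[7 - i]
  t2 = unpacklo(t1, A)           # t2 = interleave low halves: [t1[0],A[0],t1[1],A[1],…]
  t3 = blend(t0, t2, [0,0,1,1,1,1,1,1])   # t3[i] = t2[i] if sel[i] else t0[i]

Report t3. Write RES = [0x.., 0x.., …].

  t0: 89 94 74 6b 43 2f 04 c6
  t1: c6 04 2f 43 6b 74 94 89
  t2: c6 94 04 6b 2f 2f 43 c6
  t3: 89 94 04 6b 2f 2f 43 c6

RES = [ 0x89  0x94  0x04  0x6b  0x2f  0x2f  0x43  0xc6 ]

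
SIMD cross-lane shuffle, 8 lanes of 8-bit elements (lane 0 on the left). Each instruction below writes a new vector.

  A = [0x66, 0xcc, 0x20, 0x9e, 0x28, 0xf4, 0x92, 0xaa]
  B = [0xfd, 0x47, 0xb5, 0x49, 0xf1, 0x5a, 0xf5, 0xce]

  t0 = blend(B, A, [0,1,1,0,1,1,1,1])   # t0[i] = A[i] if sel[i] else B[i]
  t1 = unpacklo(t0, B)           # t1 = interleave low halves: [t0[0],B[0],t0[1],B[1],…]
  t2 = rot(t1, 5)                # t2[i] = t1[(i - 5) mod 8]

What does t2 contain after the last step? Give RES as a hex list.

t0 = [0xfd, 0xcc, 0x20, 0x49, 0x28, 0xf4, 0x92, 0xaa]
t1 = [0xfd, 0xfd, 0xcc, 0x47, 0x20, 0xb5, 0x49, 0x49]
t2 = [0x47, 0x20, 0xb5, 0x49, 0x49, 0xfd, 0xfd, 0xcc]

RES = [ 0x47  0x20  0xb5  0x49  0x49  0xfd  0xfd  0xcc ]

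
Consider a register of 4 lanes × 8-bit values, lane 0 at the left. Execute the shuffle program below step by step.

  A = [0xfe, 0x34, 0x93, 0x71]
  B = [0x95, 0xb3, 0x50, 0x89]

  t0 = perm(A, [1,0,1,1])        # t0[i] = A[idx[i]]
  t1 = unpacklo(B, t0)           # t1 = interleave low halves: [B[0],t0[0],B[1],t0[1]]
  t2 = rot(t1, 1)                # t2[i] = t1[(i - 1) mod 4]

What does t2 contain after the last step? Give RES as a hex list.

RES = [ 0xfe  0x95  0x34  0xb3 ]

  t0: 34 fe 34 34
  t1: 95 34 b3 fe
  t2: fe 95 34 b3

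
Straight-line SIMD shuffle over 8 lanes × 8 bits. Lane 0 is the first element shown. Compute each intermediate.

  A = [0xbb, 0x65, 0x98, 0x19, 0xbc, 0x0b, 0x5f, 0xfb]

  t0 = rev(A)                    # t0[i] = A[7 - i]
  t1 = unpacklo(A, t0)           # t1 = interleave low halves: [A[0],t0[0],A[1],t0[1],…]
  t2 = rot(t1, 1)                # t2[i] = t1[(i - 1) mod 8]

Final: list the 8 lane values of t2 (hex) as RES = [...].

RES = [0xbc, 0xbb, 0xfb, 0x65, 0x5f, 0x98, 0x0b, 0x19]

→ t0 |fb|5f|0b|bc|19|98|65|bb|
→ t1 |bb|fb|65|5f|98|0b|19|bc|
→ t2 |bc|bb|fb|65|5f|98|0b|19|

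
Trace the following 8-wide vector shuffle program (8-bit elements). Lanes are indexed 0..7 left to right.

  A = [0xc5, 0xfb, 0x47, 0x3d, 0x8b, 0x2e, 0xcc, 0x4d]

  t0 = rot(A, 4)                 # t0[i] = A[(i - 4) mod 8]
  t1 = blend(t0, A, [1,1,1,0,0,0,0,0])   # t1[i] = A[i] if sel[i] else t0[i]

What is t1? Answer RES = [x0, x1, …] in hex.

→ t0 |8b|2e|cc|4d|c5|fb|47|3d|
→ t1 |c5|fb|47|4d|c5|fb|47|3d|

RES = [ 0xc5  0xfb  0x47  0x4d  0xc5  0xfb  0x47  0x3d ]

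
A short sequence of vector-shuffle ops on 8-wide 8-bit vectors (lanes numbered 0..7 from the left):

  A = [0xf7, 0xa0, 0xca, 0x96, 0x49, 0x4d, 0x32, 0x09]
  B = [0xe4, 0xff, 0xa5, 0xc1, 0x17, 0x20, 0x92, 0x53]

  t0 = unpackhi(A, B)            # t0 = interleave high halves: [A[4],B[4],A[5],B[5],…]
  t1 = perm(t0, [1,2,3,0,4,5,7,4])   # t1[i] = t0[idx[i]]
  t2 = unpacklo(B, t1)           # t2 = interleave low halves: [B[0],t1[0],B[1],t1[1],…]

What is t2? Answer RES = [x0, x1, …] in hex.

RES = [ 0xe4  0x17  0xff  0x4d  0xa5  0x20  0xc1  0x49 ]

t0 = [0x49, 0x17, 0x4d, 0x20, 0x32, 0x92, 0x09, 0x53]
t1 = [0x17, 0x4d, 0x20, 0x49, 0x32, 0x92, 0x53, 0x32]
t2 = [0xe4, 0x17, 0xff, 0x4d, 0xa5, 0x20, 0xc1, 0x49]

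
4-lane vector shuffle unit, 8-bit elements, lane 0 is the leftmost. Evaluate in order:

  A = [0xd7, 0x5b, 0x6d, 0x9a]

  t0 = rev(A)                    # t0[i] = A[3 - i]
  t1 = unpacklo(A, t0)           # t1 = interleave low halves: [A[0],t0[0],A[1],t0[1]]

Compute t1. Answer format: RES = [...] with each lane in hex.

RES = [0xd7, 0x9a, 0x5b, 0x6d]

t0 = [0x9a, 0x6d, 0x5b, 0xd7]
t1 = [0xd7, 0x9a, 0x5b, 0x6d]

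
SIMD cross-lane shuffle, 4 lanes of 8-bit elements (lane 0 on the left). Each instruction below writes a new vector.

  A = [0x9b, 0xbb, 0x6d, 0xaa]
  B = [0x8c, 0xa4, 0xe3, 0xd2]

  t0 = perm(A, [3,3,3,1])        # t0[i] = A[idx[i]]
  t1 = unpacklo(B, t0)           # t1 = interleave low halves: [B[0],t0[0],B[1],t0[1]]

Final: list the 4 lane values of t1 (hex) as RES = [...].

→ t0 |aa|aa|aa|bb|
→ t1 |8c|aa|a4|aa|

RES = [0x8c, 0xaa, 0xa4, 0xaa]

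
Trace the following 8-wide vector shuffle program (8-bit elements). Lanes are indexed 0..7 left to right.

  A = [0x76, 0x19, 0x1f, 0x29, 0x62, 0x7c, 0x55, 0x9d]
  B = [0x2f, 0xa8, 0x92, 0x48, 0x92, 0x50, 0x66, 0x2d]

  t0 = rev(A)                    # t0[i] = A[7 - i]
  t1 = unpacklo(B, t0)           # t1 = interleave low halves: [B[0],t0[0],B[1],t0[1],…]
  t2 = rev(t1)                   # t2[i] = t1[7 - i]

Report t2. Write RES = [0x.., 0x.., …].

RES = [0x62, 0x48, 0x7c, 0x92, 0x55, 0xa8, 0x9d, 0x2f]

  t0: 9d 55 7c 62 29 1f 19 76
  t1: 2f 9d a8 55 92 7c 48 62
  t2: 62 48 7c 92 55 a8 9d 2f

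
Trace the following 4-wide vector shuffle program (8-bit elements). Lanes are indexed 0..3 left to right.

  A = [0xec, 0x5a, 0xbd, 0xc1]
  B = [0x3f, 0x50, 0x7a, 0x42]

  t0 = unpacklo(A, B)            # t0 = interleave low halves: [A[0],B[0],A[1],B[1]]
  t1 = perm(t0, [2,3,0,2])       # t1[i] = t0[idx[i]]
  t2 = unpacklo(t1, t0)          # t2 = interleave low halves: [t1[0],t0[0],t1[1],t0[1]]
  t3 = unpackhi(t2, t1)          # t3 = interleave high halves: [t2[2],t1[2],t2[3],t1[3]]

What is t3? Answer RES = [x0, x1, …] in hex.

RES = [0x50, 0xec, 0x3f, 0x5a]

→ t0 |ec|3f|5a|50|
→ t1 |5a|50|ec|5a|
→ t2 |5a|ec|50|3f|
→ t3 |50|ec|3f|5a|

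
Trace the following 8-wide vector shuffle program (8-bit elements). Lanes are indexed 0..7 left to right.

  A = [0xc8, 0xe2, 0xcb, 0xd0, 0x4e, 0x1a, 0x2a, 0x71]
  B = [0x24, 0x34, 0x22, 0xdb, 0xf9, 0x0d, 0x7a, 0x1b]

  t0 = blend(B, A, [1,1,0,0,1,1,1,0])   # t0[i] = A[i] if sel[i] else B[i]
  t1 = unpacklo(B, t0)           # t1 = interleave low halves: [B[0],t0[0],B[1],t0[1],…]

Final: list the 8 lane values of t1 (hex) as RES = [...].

→ t0 |c8|e2|22|db|4e|1a|2a|1b|
→ t1 |24|c8|34|e2|22|22|db|db|

RES = [0x24, 0xc8, 0x34, 0xe2, 0x22, 0x22, 0xdb, 0xdb]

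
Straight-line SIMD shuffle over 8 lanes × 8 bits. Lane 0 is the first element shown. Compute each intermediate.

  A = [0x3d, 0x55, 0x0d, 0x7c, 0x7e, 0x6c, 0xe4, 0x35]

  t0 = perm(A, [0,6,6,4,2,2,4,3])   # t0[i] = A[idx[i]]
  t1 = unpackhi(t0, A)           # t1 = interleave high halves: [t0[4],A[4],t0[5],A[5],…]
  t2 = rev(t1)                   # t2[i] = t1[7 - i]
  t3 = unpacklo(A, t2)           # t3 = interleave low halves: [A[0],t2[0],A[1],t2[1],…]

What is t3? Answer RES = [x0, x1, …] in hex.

t0 = [0x3d, 0xe4, 0xe4, 0x7e, 0x0d, 0x0d, 0x7e, 0x7c]
t1 = [0x0d, 0x7e, 0x0d, 0x6c, 0x7e, 0xe4, 0x7c, 0x35]
t2 = [0x35, 0x7c, 0xe4, 0x7e, 0x6c, 0x0d, 0x7e, 0x0d]
t3 = [0x3d, 0x35, 0x55, 0x7c, 0x0d, 0xe4, 0x7c, 0x7e]

RES = [0x3d, 0x35, 0x55, 0x7c, 0x0d, 0xe4, 0x7c, 0x7e]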